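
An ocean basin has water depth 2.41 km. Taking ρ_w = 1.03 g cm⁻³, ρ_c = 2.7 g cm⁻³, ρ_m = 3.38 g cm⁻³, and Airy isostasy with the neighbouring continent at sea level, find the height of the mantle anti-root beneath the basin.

Equating mass per unit area of the two columns: replacing crust with seawater at the top is compensated by replacing crust with mantle at the base: d (ρ_c − ρ_w) = a (ρ_m − ρ_c).
a = d (ρ_c − ρ_w)/(ρ_m − ρ_c) = 2.41 km × 1.67/0.68 = 5.92 km.

5.92 km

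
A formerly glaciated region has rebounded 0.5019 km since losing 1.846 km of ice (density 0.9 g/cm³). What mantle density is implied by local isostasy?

ρ_m = ρ_ice t / u = 0.9 × 1.846 km/0.5019 km = 3.31 g/cm³.

3.31 g/cm³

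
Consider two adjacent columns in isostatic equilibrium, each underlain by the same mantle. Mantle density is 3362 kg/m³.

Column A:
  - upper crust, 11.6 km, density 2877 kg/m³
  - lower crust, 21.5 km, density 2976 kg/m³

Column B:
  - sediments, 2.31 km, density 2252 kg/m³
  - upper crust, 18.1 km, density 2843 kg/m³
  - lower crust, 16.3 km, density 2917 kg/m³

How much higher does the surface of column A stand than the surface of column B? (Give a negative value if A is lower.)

−1.57 km

For any compensation level in the mantle, the mantle terms cancel and isostasy reduces to e = (Σt_A − Σt_B) − (Σ(ρt)_A − Σ(ρt)_B) / ρ_m.
Σt_A = 33.1 km; Σt_B = 36.71 km; Σ(ρt)_A = 97357.2; Σ(ρt)_B = 104207.52 (in km·kg/m³).
e = (33.1 − 36.71) − (97357.2 − 104207.52) / 3362 = −1.57 km.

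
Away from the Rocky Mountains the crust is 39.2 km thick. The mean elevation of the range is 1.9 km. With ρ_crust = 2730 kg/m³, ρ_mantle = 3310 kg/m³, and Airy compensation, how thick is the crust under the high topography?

Root depth r = h ρ_c / (ρ_m − ρ_c) = 1.9 km × 2730 / 580 = 8.943 km.
Total thickness = T + h + r = 39.2 km + 1.9 km + 8.943 km = 50 km.

50 km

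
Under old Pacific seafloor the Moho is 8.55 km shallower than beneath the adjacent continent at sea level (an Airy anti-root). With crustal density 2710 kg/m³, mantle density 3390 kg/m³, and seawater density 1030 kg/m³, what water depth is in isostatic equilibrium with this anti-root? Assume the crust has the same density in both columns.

Replacing a thickness d of crust by seawater at the top must be balanced by replacing crust with mantle at the base: d (ρ_c − ρ_w) = a (ρ_m − ρ_c).
d = a (ρ_m − ρ_c)/(ρ_c − ρ_w) = 8.55 km × 680/1680 = 3.46 km.

3.46 km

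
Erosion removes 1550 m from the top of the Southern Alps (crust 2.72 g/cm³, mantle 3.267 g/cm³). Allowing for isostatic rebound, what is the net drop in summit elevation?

Rebound u = e ρ_c/ρ_m = 1550 m × 2.72/3.267 = 1290 m.
Net surface drop = e − u = 1550 m − 1290 m = e (ρ_m − ρ_c)/ρ_m = 260 m.

260 m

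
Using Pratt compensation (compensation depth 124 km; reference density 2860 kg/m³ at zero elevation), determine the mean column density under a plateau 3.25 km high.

Pratt balance: ρ_ref D = ρ (D + h).
ρ = ρ_ref D/(D + h) = 2860 × 124 km/(124 km + 3.25 km) = 2790 kg/m³.

2790 kg/m³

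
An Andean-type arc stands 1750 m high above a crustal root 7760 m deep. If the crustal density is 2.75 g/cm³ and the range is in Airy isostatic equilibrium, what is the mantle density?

3.37 g/cm³

Airy balance: ρ_c h = (ρ_m − ρ_c) r → ρ_m = ρ_c (1 + h/r).
ρ_m = 2.75 × (1 + 1750 m/7760 m) = 3.37 g/cm³.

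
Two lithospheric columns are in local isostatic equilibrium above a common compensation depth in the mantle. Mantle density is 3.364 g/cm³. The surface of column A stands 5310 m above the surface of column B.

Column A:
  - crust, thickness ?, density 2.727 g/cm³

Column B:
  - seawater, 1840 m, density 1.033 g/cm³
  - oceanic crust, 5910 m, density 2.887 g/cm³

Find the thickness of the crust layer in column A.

Take the compensation level at the base of the deeper column (depth z_c below the surface of column A) and equate Σ ρ_i t_i down to z_c; mantle fills any gap and the z_c terms cancel.
Column A: x×2.727 + (z_c − 0 − x)×3.364
Column B: 5310×0 + 1840×1.033 + 5910×2.887 + (z_c − 5310 − 7750)×3.364
The z_c×3.364 term appears on both sides and cancels. Collect the known terms of each column as K = Σ(ρt)_known − 3.364 × (depth of known layers): K_A = 0 − 3.364×0 = 0; K_B = 18962.89 − 3.364×(5310 + 7750) = −24970.95.
Balance: K_A − x×(3.364 − 2.727) = K_B, so x = (K_A − K_B)/(3.364 − 2.727) = 24971/0.637 = 39200 m.

39200 m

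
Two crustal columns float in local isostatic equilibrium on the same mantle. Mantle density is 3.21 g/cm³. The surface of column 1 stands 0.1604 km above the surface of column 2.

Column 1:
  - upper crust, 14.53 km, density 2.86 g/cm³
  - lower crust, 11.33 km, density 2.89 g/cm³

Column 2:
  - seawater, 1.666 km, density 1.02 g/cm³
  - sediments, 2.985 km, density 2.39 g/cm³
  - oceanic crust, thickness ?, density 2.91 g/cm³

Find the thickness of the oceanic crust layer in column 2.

7 km

Take the compensation level at the base of the deeper column (depth z_c below the surface of column 1) and equate Σ ρ_i t_i down to z_c; mantle fills any gap and the z_c terms cancel.
Column 1: 14.53×2.86 + 11.33×2.89 + (z_c − 25.86)×3.21
Column 2: 0.1604×0 + 1.666×1.02 + 2.985×2.39 + x×2.91 + (z_c − 0.1604 − 4.651 − x)×3.21
The z_c×3.21 term appears on both sides and cancels. Collect the known terms of each column as K = Σ(ρt)_known − 3.21 × (depth of known layers): K_1 = 74.2995 − 3.21×25.86 = −8.7111; K_2 = 8.83347 − 3.21×(0.1604 + 4.651) = −6.611124.
Balance: K_1 = K_2 − x×(3.21 − 2.91), so x = (K_2 − K_1)/(3.21 − 2.91) = 2.09998/0.3 = 7 km.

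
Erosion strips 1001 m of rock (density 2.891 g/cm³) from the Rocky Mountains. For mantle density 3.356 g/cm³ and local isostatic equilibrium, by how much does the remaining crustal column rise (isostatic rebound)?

862 m

Unloading: uplift u = e ρ_c/ρ_m = 1001 m × 2.891/3.356 = 862 m.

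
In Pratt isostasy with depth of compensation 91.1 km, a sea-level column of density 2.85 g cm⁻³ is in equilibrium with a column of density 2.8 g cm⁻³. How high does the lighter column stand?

1.63 km

ρ_ref D = ρ (D + h) → h = D (ρ_ref − ρ)/ρ.
h = 91.1 km × (2.85 − 2.8)/2.8 = 1.63 km.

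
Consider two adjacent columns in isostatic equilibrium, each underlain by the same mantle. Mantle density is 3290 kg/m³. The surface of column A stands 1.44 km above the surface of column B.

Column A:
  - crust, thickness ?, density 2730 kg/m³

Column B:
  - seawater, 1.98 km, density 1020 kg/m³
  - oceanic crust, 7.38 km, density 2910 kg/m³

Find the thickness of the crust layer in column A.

21.5 km

Take the compensation level at the base of the deeper column (depth z_c below the surface of column A) and equate Σ ρ_i t_i down to z_c; mantle fills any gap and the z_c terms cancel.
Column A: x×2730 + (z_c − 0 − x)×3290
Column B: 1.44×0 + 1.98×1020 + 7.38×2910 + (z_c − 1.44 − 9.36)×3290
The z_c×3290 term appears on both sides and cancels. Collect the known terms of each column as K = Σ(ρt)_known − 3290 × (depth of known layers): K_A = 0 − 3290×0 = 0; K_B = 23495.4 − 3290×(1.44 + 9.36) = −12036.6.
Balance: K_A − x×(3290 − 2730) = K_B, so x = (K_A − K_B)/(3290 − 2730) = 12036.6/560 = 21.5 km.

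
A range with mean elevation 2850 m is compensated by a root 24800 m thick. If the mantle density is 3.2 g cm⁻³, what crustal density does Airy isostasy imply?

ρ_c h = (ρ_m − ρ_c) r → ρ_c (h + r) = ρ_m r → ρ_c = ρ_m r / (h + r).
ρ_c = 3.2 × 24800 m / (2850 m + 24800 m) = 2.87 g cm⁻³.

2.87 g cm⁻³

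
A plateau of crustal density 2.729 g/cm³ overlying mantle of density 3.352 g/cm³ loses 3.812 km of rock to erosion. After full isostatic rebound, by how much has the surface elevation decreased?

0.708 km

Rebound u = e ρ_c/ρ_m = 3.812 km × 2.729/3.352 = 3.104 km.
Net surface drop = e − u = 3.812 km − 3.104 km = e (ρ_m − ρ_c)/ρ_m = 0.708 km.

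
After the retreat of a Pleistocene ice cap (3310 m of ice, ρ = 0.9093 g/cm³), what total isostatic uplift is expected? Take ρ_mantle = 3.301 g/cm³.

Removing the load lets mantle flow back in; uplift u satisfies ρ_ice t = ρ_m u.
u = t ρ_ice/ρ_m = 3310 m × 0.9093/3.301 = 912 m.

912 m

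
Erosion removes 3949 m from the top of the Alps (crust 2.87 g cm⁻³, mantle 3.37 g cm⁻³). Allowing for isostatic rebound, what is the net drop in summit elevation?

586 m

Rebound u = e ρ_c/ρ_m = 3949 m × 2.87/3.37 = 3363 m.
Net surface drop = e − u = 3949 m − 3363 m = e (ρ_m − ρ_c)/ρ_m = 586 m.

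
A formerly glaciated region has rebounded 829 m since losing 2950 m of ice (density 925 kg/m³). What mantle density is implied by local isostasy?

ρ_m = ρ_ice t / u = 925 × 2950 m/829 m = 3290 kg/m³.

3290 kg/m³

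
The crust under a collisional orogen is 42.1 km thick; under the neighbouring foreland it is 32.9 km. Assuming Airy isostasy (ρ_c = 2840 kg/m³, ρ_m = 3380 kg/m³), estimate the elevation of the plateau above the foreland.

Excess crust Δ = 42.1 km − 32.9 km = 9.2 km, split between elevation h and root r with h + r = Δ.
Airy balance ρ_c h = (ρ_m − ρ_c) r gives r = h ρ_c/(ρ_m − ρ_c), so h (1 + ρ_c/(ρ_m − ρ_c)) = Δ, i.e. h = Δ (ρ_m − ρ_c)/ρ_m.
h = 9.2 km × 540/3380 = 1.47 km.

1.47 km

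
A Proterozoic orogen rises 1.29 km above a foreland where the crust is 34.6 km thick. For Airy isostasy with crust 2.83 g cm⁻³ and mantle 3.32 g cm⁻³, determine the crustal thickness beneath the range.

43.3 km

Root depth r = h ρ_c / (ρ_m − ρ_c) = 1.29 km × 2.83 / 0.49 = 7.45 km.
Total thickness = T + h + r = 34.6 km + 1.29 km + 7.45 km = 43.3 km.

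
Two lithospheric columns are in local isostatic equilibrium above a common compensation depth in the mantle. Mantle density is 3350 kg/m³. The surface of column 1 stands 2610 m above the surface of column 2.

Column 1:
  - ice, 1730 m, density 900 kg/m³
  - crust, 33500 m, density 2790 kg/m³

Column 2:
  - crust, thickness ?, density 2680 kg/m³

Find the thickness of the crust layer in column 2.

Take the compensation level at the base of the deeper column (depth z_c below the surface of column 1) and equate Σ ρ_i t_i down to z_c; mantle fills any gap and the z_c terms cancel.
Column 1: 1730×900 + 33500×2790 + (z_c − 35230)×3350
Column 2: 2610×0 + x×2680 + (z_c − 2610 − 0 − x)×3350
The z_c×3350 term appears on both sides and cancels. Collect the known terms of each column as K = Σ(ρt)_known − 3350 × (depth of known layers): K_1 = 95022000 − 3350×35230 = −22998500; K_2 = 0 − 3350×(2610 + 0) = −8743500.
Balance: K_1 = K_2 − x×(3350 − 2680), so x = (K_2 − K_1)/(3350 − 2680) = 14255000/670 = 21300 m.

21300 m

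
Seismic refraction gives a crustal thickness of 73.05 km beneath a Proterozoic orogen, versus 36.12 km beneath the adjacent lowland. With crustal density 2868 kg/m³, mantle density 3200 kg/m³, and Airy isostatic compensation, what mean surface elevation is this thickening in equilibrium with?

3.83 km

Excess crust Δ = 73.05 km − 36.12 km = 36.93 km, split between elevation h and root r with h + r = Δ.
Airy balance ρ_c h = (ρ_m − ρ_c) r gives r = h ρ_c/(ρ_m − ρ_c), so h (1 + ρ_c/(ρ_m − ρ_c)) = Δ, i.e. h = Δ (ρ_m − ρ_c)/ρ_m.
h = 36.93 km × 332/3200 = 3.83 km.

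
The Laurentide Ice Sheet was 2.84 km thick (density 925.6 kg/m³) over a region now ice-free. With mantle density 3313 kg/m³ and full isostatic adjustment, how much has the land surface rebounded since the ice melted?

0.793 km

Removing the load lets mantle flow back in; uplift u satisfies ρ_ice t = ρ_m u.
u = t ρ_ice/ρ_m = 2.84 km × 925.6/3313 = 0.793 km.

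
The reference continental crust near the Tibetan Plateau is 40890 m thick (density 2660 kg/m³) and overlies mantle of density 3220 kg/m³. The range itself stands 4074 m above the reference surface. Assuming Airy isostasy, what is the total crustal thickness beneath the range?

64300 m

Root depth r = h ρ_c / (ρ_m − ρ_c) = 4074 m × 2660 / 560 = 19350 m.
Total thickness = T + h + r = 40890 m + 4074 m + 19350 m = 64300 m.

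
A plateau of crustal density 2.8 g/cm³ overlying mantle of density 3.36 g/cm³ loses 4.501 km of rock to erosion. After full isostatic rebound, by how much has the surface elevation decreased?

0.75 km

Rebound u = e ρ_c/ρ_m = 4.501 km × 2.8/3.36 = 3.751 km.
Net surface drop = e − u = 4.501 km − 3.751 km = e (ρ_m − ρ_c)/ρ_m = 0.75 km.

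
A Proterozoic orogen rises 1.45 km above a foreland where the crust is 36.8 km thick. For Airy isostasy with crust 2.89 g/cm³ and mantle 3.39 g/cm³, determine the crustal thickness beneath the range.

Root depth r = h ρ_c / (ρ_m − ρ_c) = 1.45 km × 2.89 / 0.5 = 8.381 km.
Total thickness = T + h + r = 36.8 km + 1.45 km + 8.381 km = 46.6 km.

46.6 km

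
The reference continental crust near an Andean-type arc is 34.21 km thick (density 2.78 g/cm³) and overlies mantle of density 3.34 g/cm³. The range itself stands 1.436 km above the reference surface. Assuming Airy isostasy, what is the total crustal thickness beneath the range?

Root depth r = h ρ_c / (ρ_m − ρ_c) = 1.436 km × 2.78 / 0.56 = 7.129 km.
Total thickness = T + h + r = 34.21 km + 1.436 km + 7.129 km = 42.8 km.

42.8 km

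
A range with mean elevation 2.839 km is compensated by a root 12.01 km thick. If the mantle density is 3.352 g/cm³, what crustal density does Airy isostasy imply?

2.71 g/cm³

ρ_c h = (ρ_m − ρ_c) r → ρ_c (h + r) = ρ_m r → ρ_c = ρ_m r / (h + r).
ρ_c = 3.352 × 12.01 km / (2.839 km + 12.01 km) = 2.71 g/cm³.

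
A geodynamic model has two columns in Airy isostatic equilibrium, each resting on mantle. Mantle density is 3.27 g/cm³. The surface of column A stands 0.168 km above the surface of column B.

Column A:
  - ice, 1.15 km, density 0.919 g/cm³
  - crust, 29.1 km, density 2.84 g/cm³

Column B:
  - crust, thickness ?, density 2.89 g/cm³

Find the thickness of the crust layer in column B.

Take the compensation level at the base of the deeper column (depth z_c below the surface of column A) and equate Σ ρ_i t_i down to z_c; mantle fills any gap and the z_c terms cancel.
Column A: 1.15×0.919 + 29.1×2.84 + (z_c − 30.25)×3.27
Column B: 0.168×0 + x×2.89 + (z_c − 0.168 − 0 − x)×3.27
The z_c×3.27 term appears on both sides and cancels. Collect the known terms of each column as K = Σ(ρt)_known − 3.27 × (depth of known layers): K_A = 83.70085 − 3.27×30.25 = −15.21665; K_B = 0 − 3.27×(0.168 + 0) = −0.54936.
Balance: K_A = K_B − x×(3.27 − 2.89), so x = (K_B − K_A)/(3.27 − 2.89) = 14.6673/0.38 = 38.6 km.

38.6 km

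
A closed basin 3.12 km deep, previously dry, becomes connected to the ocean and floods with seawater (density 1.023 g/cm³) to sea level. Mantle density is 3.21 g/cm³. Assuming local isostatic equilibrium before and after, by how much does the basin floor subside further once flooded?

After flooding the water column is d + s deep. Its weight must equal the weight of mantle displaced by the extra subsidence s: (d + s) ρ_w = s ρ_m.
s = d ρ_w / (ρ_m − ρ_w) = 3.12 km × 1.023/(3.21 − 1.023) = 1.46 km.

1.46 km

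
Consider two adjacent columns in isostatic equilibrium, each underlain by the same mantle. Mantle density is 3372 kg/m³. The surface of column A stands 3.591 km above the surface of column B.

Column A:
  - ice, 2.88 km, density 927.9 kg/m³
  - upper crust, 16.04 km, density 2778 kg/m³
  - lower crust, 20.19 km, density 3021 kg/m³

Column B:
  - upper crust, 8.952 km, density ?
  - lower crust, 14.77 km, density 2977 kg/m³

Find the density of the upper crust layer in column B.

2730 kg/m³

Take the compensation level at the base of the deeper column (depth z_c below the surface of column A) and equate Σ ρ_i t_i down to z_c; mantle fills any gap and the z_c terms cancel.
Column A: 2.88×927.9 + 16.04×2778 + 20.19×3021 + (z_c − 39.11)×3372
Column B: 3.591×0 + 8.952×ρ + 14.77×2977 + (z_c − 3.591 − 23.722)×3372
The z_c×3372 term appears on both sides and cancels. Collect the known terms of each column as K = Σ(ρt)_known − 3372 × (depth of known layers): K_A = 108225.462 − 3372×39.11 = −23653.458; K_B = 43970.29 − 3372×(3.591 + 23.722) = −48129.146.
Balance: K_A = K_B + 8.952×ρ, so ρ = (K_A − K_B)/8.952 = 24475.7/8.952 = 2730 kg/m³.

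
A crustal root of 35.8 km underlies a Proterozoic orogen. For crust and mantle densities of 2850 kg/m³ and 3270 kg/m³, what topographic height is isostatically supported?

5.28 km

Isostatic balance requires: ρ_c h = (ρ_m − ρ_c) r.
h = r (ρ_m − ρ_c) / ρ_c = 35.8 km × (3270 − 2850) / 2850 = 5.28 km.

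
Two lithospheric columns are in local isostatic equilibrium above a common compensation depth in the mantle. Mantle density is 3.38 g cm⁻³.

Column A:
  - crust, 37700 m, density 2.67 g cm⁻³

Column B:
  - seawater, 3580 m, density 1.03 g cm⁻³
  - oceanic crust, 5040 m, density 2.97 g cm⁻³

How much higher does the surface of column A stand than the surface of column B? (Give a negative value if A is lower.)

4820 m

For any compensation level in the mantle, the mantle terms cancel and isostasy reduces to e = (Σt_A − Σt_B) − (Σ(ρt)_A − Σ(ρt)_B) / ρ_m.
Σt_A = 37700 m; Σt_B = 8620 m; Σ(ρt)_A = 100659; Σ(ρt)_B = 18656.2 (in m·g cm⁻³).
e = (37700 − 8620) − (100659 − 18656.2) / 3.38 = 4820 m.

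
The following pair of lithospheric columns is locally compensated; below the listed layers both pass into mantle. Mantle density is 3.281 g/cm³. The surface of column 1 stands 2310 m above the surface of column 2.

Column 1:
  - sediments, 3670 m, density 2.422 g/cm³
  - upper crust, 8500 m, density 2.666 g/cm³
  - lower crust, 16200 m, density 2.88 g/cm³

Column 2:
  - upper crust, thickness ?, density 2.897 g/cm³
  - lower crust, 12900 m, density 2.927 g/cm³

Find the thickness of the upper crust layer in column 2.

7110 m

Take the compensation level at the base of the deeper column (depth z_c below the surface of column 1) and equate Σ ρ_i t_i down to z_c; mantle fills any gap and the z_c terms cancel.
Column 1: 3670×2.422 + 8500×2.666 + 16200×2.88 + (z_c − 28370)×3.281
Column 2: 2310×0 + x×2.897 + 12900×2.927 + (z_c − 2310 − 12900 − x)×3.281
The z_c×3.281 term appears on both sides and cancels. Collect the known terms of each column as K = Σ(ρt)_known − 3.281 × (depth of known layers): K_1 = 78205.74 − 3.281×28370 = −14876.23; K_2 = 37758.3 − 3.281×(2310 + 12900) = −12145.71.
Balance: K_1 = K_2 − x×(3.281 − 2.897), so x = (K_2 − K_1)/(3.281 − 2.897) = 2730.52/0.384 = 7110 m.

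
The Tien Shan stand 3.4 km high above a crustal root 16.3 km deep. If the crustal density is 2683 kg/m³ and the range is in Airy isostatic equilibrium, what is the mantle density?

Airy balance: ρ_c h = (ρ_m − ρ_c) r → ρ_m = ρ_c (1 + h/r).
ρ_m = 2683 × (1 + 3.4 km/16.3 km) = 3240 kg/m³.

3240 kg/m³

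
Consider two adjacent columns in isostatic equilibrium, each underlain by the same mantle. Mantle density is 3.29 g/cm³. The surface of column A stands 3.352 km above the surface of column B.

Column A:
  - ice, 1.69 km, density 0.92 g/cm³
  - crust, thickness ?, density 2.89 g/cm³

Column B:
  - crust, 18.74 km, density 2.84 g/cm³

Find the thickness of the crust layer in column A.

38.6 km

Take the compensation level at the base of the deeper column (depth z_c below the surface of column A) and equate Σ ρ_i t_i down to z_c; mantle fills any gap and the z_c terms cancel.
Column A: 1.69×0.92 + x×2.89 + (z_c − 1.69 − x)×3.29
Column B: 3.352×0 + 18.74×2.84 + (z_c − 3.352 − 18.74)×3.29
The z_c×3.29 term appears on both sides and cancels. Collect the known terms of each column as K = Σ(ρt)_known − 3.29 × (depth of known layers): K_A = 1.5548 − 3.29×1.69 = −4.0053; K_B = 53.2216 − 3.29×(3.352 + 18.74) = −19.46108.
Balance: K_A − x×(3.29 − 2.89) = K_B, so x = (K_A − K_B)/(3.29 − 2.89) = 15.4558/0.4 = 38.6 km.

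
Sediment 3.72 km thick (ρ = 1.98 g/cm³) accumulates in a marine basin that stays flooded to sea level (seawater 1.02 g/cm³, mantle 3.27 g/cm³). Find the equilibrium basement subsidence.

1.59 km

Submarine loading: the sediment displaces seawater, and the subsidence is in turn flooded, so s (ρ_m − ρ_w) = t (ρ_sed − ρ_w).
s = 3.72 km × (1.98 − 1.02) / (3.27 − 1.02) = 1.59 km.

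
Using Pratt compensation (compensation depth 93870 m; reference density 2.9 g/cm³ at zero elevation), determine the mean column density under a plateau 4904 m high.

2.76 g/cm³

Pratt balance: ρ_ref D = ρ (D + h).
ρ = ρ_ref D/(D + h) = 2.9 × 93870 m/(93870 m + 4904 m) = 2.76 g/cm³.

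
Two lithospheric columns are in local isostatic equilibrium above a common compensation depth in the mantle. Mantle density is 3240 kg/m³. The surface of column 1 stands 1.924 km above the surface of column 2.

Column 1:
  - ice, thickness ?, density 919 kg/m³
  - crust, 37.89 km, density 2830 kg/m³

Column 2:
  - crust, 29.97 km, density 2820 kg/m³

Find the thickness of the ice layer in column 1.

1.42 km

Take the compensation level at the base of the deeper column (depth z_c below the surface of column 1) and equate Σ ρ_i t_i down to z_c; mantle fills any gap and the z_c terms cancel.
Column 1: x×919 + 37.89×2830 + (z_c − 37.89 − x)×3240
Column 2: 1.924×0 + 29.97×2820 + (z_c − 1.924 − 29.97)×3240
The z_c×3240 term appears on both sides and cancels. Collect the known terms of each column as K = Σ(ρt)_known − 3240 × (depth of known layers): K_1 = 107228.7 − 3240×37.89 = −15534.9; K_2 = 84515.4 − 3240×(1.924 + 29.97) = −18821.16.
Balance: K_1 − x×(3240 − 919) = K_2, so x = (K_1 − K_2)/(3240 − 919) = 3286.26/2321 = 1.42 km.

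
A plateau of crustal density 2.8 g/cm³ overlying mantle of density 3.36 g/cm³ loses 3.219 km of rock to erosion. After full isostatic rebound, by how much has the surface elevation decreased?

0.536 km

Rebound u = e ρ_c/ρ_m = 3.219 km × 2.8/3.36 = 2.683 km.
Net surface drop = e − u = 3.219 km − 2.683 km = e (ρ_m − ρ_c)/ρ_m = 0.536 km.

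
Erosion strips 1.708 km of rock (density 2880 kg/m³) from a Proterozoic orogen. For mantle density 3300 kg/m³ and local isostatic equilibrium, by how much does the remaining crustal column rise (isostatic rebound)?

Unloading: uplift u = e ρ_c/ρ_m = 1.708 km × 2880/3300 = 1.49 km.

1.49 km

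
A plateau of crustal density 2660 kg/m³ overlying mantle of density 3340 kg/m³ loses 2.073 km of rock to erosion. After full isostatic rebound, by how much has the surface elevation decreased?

0.422 km

Rebound u = e ρ_c/ρ_m = 2.073 km × 2660/3340 = 1.651 km.
Net surface drop = e − u = 2.073 km − 1.651 km = e (ρ_m − ρ_c)/ρ_m = 0.422 km.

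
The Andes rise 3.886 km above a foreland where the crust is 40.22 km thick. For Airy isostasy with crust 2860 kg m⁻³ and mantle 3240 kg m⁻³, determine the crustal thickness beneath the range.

Root depth r = h ρ_c / (ρ_m − ρ_c) = 3.886 km × 2860 / 380 = 29.25 km.
Total thickness = T + h + r = 40.22 km + 3.886 km + 29.25 km = 73.4 km.

73.4 km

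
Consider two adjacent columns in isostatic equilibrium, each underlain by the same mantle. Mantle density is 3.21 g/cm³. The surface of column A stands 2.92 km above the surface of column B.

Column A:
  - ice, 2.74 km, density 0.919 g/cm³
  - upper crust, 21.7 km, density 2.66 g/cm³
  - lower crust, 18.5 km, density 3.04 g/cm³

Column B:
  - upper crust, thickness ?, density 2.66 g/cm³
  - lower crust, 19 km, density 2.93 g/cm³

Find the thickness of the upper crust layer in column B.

Take the compensation level at the base of the deeper column (depth z_c below the surface of column A) and equate Σ ρ_i t_i down to z_c; mantle fills any gap and the z_c terms cancel.
Column A: 2.74×0.919 + 21.7×2.66 + 18.5×3.04 + (z_c − 42.94)×3.21
Column B: 2.92×0 + x×2.66 + 19×2.93 + (z_c − 2.92 − 19 − x)×3.21
The z_c×3.21 term appears on both sides and cancels. Collect the known terms of each column as K = Σ(ρt)_known − 3.21 × (depth of known layers): K_A = 116.48006 − 3.21×42.94 = −21.35734; K_B = 55.67 − 3.21×(2.92 + 19) = −14.6932.
Balance: K_A = K_B − x×(3.21 − 2.66), so x = (K_B − K_A)/(3.21 − 2.66) = 6.66414/0.55 = 12.1 km.

12.1 km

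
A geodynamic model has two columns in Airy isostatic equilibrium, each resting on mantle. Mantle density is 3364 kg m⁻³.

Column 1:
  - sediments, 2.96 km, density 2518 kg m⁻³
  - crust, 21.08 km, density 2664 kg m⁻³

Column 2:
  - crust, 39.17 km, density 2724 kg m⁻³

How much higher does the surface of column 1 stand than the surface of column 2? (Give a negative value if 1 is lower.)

For any compensation level in the mantle, the mantle terms cancel and isostasy reduces to e = (Σt_1 − Σt_2) − (Σ(ρt)_1 − Σ(ρt)_2) / ρ_m.
Σt_1 = 24.04 km; Σt_2 = 39.17 km; Σ(ρt)_1 = 63610.4; Σ(ρt)_2 = 106699.08 (in km·kg m⁻³).
e = (24.04 − 39.17) − (63610.4 − 106699.08) / 3364 = −2.32 km.

−2.32 km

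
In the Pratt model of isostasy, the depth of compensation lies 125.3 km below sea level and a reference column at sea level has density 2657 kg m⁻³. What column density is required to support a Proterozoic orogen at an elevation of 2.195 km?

2610 kg m⁻³

Pratt balance: ρ_ref D = ρ (D + h).
ρ = ρ_ref D/(D + h) = 2657 × 125.3 km/(125.3 km + 2.195 km) = 2610 kg m⁻³.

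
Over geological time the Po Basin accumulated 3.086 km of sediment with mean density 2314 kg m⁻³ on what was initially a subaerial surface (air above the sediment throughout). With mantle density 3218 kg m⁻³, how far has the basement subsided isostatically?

Subaerial load: s = t ρ_sed / ρ_m = 3.086 km × 2314/3218 = 2.22 km.

2.22 km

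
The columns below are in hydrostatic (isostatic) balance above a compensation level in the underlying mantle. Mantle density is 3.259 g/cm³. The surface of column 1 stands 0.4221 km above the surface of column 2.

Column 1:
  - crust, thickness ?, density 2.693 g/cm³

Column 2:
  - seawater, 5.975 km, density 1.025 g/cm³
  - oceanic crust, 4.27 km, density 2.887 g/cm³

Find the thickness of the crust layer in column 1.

28.8 km

Take the compensation level at the base of the deeper column (depth z_c below the surface of column 1) and equate Σ ρ_i t_i down to z_c; mantle fills any gap and the z_c terms cancel.
Column 1: x×2.693 + (z_c − 0 − x)×3.259
Column 2: 0.4221×0 + 5.975×1.025 + 4.27×2.887 + (z_c − 0.4221 − 10.245)×3.259
The z_c×3.259 term appears on both sides and cancels. Collect the known terms of each column as K = Σ(ρt)_known − 3.259 × (depth of known layers): K_1 = 0 − 3.259×0 = 0; K_2 = 18.451865 − 3.259×(0.4221 + 10.245) = −16.3122139.
Balance: K_1 − x×(3.259 − 2.693) = K_2, so x = (K_1 − K_2)/(3.259 − 2.693) = 16.3122/0.566 = 28.8 km.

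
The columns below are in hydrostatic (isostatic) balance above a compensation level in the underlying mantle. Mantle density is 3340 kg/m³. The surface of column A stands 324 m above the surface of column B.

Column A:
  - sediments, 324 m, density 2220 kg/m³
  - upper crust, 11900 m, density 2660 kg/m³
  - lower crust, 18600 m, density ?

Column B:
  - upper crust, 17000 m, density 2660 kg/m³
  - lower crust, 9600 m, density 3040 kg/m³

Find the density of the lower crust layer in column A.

2960 kg/m³

Take the compensation level at the base of the deeper column (depth z_c below the surface of column A) and equate Σ ρ_i t_i down to z_c; mantle fills any gap and the z_c terms cancel.
Column A: 324×2220 + 11900×2660 + 18600×ρ + (z_c − 30824)×3340
Column B: 324×0 + 17000×2660 + 9600×3040 + (z_c − 324 − 26600)×3340
The z_c×3340 term appears on both sides and cancels. Collect the known terms of each column as K = Σ(ρt)_known − 3340 × (depth of known layers): K_A = 32373280 − 3340×30824 = −70578880; K_B = 74404000 − 3340×(324 + 26600) = −15522160.
Balance: K_A + 18600×ρ = K_B, so ρ = (K_B − K_A)/18600 = 55056700/18600 = 2960 kg/m³.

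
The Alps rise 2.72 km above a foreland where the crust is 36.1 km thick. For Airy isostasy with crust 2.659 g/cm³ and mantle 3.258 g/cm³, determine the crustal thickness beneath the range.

Root depth r = h ρ_c / (ρ_m − ρ_c) = 2.72 km × 2.659 / 0.599 = 12.07 km.
Total thickness = T + h + r = 36.1 km + 2.72 km + 12.07 km = 50.9 km.

50.9 km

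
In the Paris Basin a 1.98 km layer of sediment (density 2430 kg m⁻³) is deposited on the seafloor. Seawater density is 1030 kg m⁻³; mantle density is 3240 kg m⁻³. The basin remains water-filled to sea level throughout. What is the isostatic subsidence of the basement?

1.25 km

Submarine loading: the sediment displaces seawater, and the subsidence is in turn flooded, so s (ρ_m − ρ_w) = t (ρ_sed − ρ_w).
s = 1.98 km × (2430 − 1030) / (3240 − 1030) = 1.25 km.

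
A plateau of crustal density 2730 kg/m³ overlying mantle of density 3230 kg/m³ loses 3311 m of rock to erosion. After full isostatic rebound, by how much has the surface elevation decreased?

513 m

Rebound u = e ρ_c/ρ_m = 3311 m × 2730/3230 = 2798 m.
Net surface drop = e − u = 3311 m − 2798 m = e (ρ_m − ρ_c)/ρ_m = 513 m.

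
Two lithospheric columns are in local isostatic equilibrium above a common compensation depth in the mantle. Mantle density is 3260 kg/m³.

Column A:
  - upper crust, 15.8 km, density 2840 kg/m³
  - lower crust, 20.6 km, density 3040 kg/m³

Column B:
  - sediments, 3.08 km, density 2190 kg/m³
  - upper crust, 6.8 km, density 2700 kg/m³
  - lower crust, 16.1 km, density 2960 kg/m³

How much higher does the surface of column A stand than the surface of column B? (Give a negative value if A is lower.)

−0.235 km

For any compensation level in the mantle, the mantle terms cancel and isostasy reduces to e = (Σt_A − Σt_B) − (Σ(ρt)_A − Σ(ρt)_B) / ρ_m.
Σt_A = 36.4 km; Σt_B = 25.98 km; Σ(ρt)_A = 107496; Σ(ρt)_B = 72761.2 (in km·kg/m³).
e = (36.4 − 25.98) − (107496 − 72761.2) / 3260 = −0.235 km.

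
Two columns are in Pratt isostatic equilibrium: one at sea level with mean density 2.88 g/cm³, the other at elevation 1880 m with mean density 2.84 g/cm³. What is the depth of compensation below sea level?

133000 m

ρ_ref D = ρ (D + h) → D (ρ_ref − ρ) = ρ h.
D = ρ h/(ρ_ref − ρ) = 2.84 × 1880 m/(2.88 − 2.84) = 133000 m.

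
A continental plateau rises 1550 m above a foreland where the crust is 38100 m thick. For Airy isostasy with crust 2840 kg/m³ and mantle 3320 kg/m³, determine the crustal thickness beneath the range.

48800 m

Root depth r = h ρ_c / (ρ_m − ρ_c) = 1550 m × 2840 / 480 = 9171 m.
Total thickness = T + h + r = 38100 m + 1550 m + 9171 m = 48800 m.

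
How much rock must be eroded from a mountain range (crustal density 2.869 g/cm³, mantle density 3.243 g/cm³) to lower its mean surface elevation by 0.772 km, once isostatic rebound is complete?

6.69 km

Net drop Δ = e − u = e − e ρ_c/ρ_m = e (ρ_m − ρ_c)/ρ_m.
e = Δ ρ_m/(ρ_m − ρ_c) = 0.772 km × 3.243/0.374 = 6.69 km.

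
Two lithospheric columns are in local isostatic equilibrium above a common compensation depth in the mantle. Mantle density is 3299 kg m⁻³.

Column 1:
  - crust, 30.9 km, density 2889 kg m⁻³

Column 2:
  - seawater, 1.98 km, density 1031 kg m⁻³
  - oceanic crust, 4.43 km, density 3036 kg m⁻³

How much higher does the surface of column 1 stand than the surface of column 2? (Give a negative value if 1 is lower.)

2.13 km

For any compensation level in the mantle, the mantle terms cancel and isostasy reduces to e = (Σt_1 − Σt_2) − (Σ(ρt)_1 − Σ(ρt)_2) / ρ_m.
Σt_1 = 30.9 km; Σt_2 = 6.41 km; Σ(ρt)_1 = 89270.1; Σ(ρt)_2 = 15490.86 (in km·kg m⁻³).
e = (30.9 − 6.41) − (89270.1 − 15490.86) / 3299 = 2.13 km.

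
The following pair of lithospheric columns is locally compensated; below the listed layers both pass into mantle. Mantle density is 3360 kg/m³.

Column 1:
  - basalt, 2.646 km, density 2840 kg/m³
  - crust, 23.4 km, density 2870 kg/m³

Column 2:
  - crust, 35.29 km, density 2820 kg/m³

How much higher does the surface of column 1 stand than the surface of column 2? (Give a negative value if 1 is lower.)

For any compensation level in the mantle, the mantle terms cancel and isostasy reduces to e = (Σt_1 − Σt_2) − (Σ(ρt)_1 − Σ(ρt)_2) / ρ_m.
Σt_1 = 26.046 km; Σt_2 = 35.29 km; Σ(ρt)_1 = 74672.64; Σ(ρt)_2 = 99517.8 (in km·kg/m³).
e = (26.046 − 35.29) − (74672.64 − 99517.8) / 3360 = −1.85 km.

−1.85 km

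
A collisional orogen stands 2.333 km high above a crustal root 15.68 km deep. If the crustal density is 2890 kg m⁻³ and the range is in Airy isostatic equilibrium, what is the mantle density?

Airy balance: ρ_c h = (ρ_m − ρ_c) r → ρ_m = ρ_c (1 + h/r).
ρ_m = 2890 × (1 + 2.333 km/15.68 km) = 3320 kg m⁻³.

3320 kg m⁻³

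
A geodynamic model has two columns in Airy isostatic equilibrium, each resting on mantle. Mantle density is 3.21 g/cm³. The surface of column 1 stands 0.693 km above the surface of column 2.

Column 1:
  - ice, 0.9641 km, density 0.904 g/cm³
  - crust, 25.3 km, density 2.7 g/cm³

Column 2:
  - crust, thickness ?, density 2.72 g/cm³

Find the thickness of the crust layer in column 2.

Take the compensation level at the base of the deeper column (depth z_c below the surface of column 1) and equate Σ ρ_i t_i down to z_c; mantle fills any gap and the z_c terms cancel.
Column 1: 0.9641×0.904 + 25.3×2.7 + (z_c − 26.2641)×3.21
Column 2: 0.693×0 + x×2.72 + (z_c − 0.693 − 0 − x)×3.21
The z_c×3.21 term appears on both sides and cancels. Collect the known terms of each column as K = Σ(ρt)_known − 3.21 × (depth of known layers): K_1 = 69.1815464 − 3.21×26.2641 = −15.1262146; K_2 = 0 − 3.21×(0.693 + 0) = −2.22453.
Balance: K_1 = K_2 − x×(3.21 − 2.72), so x = (K_2 − K_1)/(3.21 − 2.72) = 12.9017/0.49 = 26.3 km.

26.3 km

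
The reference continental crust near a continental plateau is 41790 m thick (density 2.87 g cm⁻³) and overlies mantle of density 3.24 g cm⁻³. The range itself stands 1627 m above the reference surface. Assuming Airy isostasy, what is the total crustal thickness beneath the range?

56000 m

Root depth r = h ρ_c / (ρ_m − ρ_c) = 1627 m × 2.87 / 0.37 = 12620 m.
Total thickness = T + h + r = 41790 m + 1627 m + 12620 m = 56000 m.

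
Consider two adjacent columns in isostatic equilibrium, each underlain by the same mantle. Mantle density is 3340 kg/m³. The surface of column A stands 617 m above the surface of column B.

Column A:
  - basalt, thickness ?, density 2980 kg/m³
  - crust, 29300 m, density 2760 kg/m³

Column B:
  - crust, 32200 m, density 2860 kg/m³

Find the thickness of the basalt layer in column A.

1450 m

Take the compensation level at the base of the deeper column (depth z_c below the surface of column A) and equate Σ ρ_i t_i down to z_c; mantle fills any gap and the z_c terms cancel.
Column A: x×2980 + 29300×2760 + (z_c − 29300 − x)×3340
Column B: 617×0 + 32200×2860 + (z_c − 617 − 32200)×3340
The z_c×3340 term appears on both sides and cancels. Collect the known terms of each column as K = Σ(ρt)_known − 3340 × (depth of known layers): K_A = 80868000 − 3340×29300 = −16994000; K_B = 92092000 − 3340×(617 + 32200) = −17516780.
Balance: K_A − x×(3340 − 2980) = K_B, so x = (K_A − K_B)/(3340 − 2980) = 522780/360 = 1450 m.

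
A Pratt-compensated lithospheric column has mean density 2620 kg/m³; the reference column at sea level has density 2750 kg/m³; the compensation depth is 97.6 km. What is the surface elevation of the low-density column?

4.84 km

ρ_ref D = ρ (D + h) → h = D (ρ_ref − ρ)/ρ.
h = 97.6 km × (2750 − 2620)/2620 = 4.84 km.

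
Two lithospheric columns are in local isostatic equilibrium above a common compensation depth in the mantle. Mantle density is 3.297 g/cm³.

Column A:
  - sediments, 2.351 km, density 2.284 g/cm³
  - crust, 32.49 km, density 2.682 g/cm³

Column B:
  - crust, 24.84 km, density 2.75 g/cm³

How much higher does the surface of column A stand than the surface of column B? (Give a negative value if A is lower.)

For any compensation level in the mantle, the mantle terms cancel and isostasy reduces to e = (Σt_A − Σt_B) − (Σ(ρt)_A − Σ(ρt)_B) / ρ_m.
Σt_A = 34.841 km; Σt_B = 24.84 km; Σ(ρt)_A = 92.507864; Σ(ρt)_B = 68.31 (in km·g/cm³).
e = (34.841 − 24.84) − (92.507864 − 68.31) / 3.297 = 2.66 km.

2.66 km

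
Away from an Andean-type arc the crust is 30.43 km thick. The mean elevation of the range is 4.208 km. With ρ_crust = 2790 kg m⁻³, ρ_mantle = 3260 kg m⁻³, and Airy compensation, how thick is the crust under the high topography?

Root depth r = h ρ_c / (ρ_m − ρ_c) = 4.208 km × 2790 / 470 = 24.98 km.
Total thickness = T + h + r = 30.43 km + 4.208 km + 24.98 km = 59.6 km.

59.6 km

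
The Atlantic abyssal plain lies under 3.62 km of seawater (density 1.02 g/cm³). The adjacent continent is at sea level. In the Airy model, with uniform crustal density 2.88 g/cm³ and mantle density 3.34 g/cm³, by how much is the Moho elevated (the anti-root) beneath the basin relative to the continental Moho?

14.6 km

Balancing pressure at the compensation depth: replacing crust with seawater at the top is compensated by replacing crust with mantle at the base: d (ρ_c − ρ_w) = a (ρ_m − ρ_c).
a = d (ρ_c − ρ_w)/(ρ_m − ρ_c) = 3.62 km × 1.86/0.46 = 14.6 km.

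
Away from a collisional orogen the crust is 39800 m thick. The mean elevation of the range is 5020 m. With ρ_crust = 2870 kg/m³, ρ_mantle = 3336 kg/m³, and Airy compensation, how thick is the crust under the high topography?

Root depth r = h ρ_c / (ρ_m − ρ_c) = 5020 m × 2870 / 466 = 30920 m.
Total thickness = T + h + r = 39800 m + 5020 m + 30920 m = 75700 m.

75700 m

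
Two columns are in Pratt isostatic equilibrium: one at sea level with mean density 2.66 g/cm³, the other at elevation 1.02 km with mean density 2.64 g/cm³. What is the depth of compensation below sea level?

ρ_ref D = ρ (D + h) → D (ρ_ref − ρ) = ρ h.
D = ρ h/(ρ_ref − ρ) = 2.64 × 1.02 km/(2.66 − 2.64) = 135 km.

135 km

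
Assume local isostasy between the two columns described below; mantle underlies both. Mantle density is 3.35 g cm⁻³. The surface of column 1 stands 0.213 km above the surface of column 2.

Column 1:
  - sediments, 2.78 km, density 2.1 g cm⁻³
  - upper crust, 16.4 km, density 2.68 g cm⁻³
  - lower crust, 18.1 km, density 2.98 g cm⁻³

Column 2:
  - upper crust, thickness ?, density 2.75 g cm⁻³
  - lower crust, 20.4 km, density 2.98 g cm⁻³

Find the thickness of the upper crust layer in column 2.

21.5 km

Take the compensation level at the base of the deeper column (depth z_c below the surface of column 1) and equate Σ ρ_i t_i down to z_c; mantle fills any gap and the z_c terms cancel.
Column 1: 2.78×2.1 + 16.4×2.68 + 18.1×2.98 + (z_c − 37.28)×3.35
Column 2: 0.213×0 + x×2.75 + 20.4×2.98 + (z_c − 0.213 − 20.4 − x)×3.35
The z_c×3.35 term appears on both sides and cancels. Collect the known terms of each column as K = Σ(ρt)_known − 3.35 × (depth of known layers): K_1 = 103.728 − 3.35×37.28 = −21.16; K_2 = 60.792 − 3.35×(0.213 + 20.4) = −8.26155.
Balance: K_1 = K_2 − x×(3.35 − 2.75), so x = (K_2 − K_1)/(3.35 − 2.75) = 12.8984/0.6 = 21.5 km.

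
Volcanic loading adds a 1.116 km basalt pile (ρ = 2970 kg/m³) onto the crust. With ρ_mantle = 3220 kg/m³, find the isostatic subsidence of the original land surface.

Subaerial loading: s = t ρ_load / ρ_m.
s = 1.116 km × 2970/3220 = 1.03 km.

1.03 km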